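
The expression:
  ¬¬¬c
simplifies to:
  ¬c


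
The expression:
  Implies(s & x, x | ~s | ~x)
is always true.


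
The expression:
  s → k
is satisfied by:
  {k: True, s: False}
  {s: False, k: False}
  {s: True, k: True}


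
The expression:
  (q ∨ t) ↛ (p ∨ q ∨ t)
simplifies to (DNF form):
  False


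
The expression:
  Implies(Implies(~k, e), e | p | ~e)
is always true.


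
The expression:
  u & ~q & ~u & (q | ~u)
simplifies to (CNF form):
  False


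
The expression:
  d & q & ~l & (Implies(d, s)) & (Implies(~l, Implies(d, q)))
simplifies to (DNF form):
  d & q & s & ~l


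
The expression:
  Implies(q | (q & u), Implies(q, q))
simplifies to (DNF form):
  True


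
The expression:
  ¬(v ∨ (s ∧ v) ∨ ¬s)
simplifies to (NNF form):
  s ∧ ¬v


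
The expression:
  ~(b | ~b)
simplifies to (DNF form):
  False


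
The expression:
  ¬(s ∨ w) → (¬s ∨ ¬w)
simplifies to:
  True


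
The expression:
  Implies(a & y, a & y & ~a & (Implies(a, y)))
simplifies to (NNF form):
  ~a | ~y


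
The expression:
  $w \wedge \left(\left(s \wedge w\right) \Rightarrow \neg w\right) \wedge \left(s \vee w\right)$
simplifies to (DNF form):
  $w \wedge \neg s$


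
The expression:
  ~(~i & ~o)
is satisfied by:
  {i: True, o: True}
  {i: True, o: False}
  {o: True, i: False}


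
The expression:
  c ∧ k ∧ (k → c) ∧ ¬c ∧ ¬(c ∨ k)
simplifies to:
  False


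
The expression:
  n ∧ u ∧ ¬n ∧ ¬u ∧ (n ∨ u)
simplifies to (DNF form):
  False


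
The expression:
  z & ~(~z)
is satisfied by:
  {z: True}


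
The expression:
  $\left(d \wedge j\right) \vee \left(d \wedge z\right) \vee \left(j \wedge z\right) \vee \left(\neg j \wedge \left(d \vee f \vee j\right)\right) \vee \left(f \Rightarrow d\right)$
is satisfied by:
  {d: True, z: True, j: False, f: False}
  {d: True, z: False, j: False, f: False}
  {z: True, f: False, d: False, j: False}
  {f: False, z: False, d: False, j: False}
  {f: True, d: True, z: True, j: False}
  {f: True, d: True, z: False, j: False}
  {f: True, z: True, d: False, j: False}
  {f: True, z: False, d: False, j: False}
  {j: True, d: True, z: True, f: False}
  {j: True, d: True, z: False, f: False}
  {j: True, z: True, d: False, f: False}
  {j: True, z: False, d: False, f: False}
  {f: True, j: True, d: True, z: True}
  {f: True, j: True, d: True, z: False}
  {f: True, j: True, z: True, d: False}


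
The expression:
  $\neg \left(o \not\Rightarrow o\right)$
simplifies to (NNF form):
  $\text{True}$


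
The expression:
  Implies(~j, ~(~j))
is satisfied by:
  {j: True}


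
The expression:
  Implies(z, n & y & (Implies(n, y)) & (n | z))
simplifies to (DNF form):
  ~z | (n & y)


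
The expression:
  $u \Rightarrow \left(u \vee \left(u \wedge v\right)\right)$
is always true.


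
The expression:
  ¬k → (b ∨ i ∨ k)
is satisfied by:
  {i: True, b: True, k: True}
  {i: True, b: True, k: False}
  {i: True, k: True, b: False}
  {i: True, k: False, b: False}
  {b: True, k: True, i: False}
  {b: True, k: False, i: False}
  {k: True, b: False, i: False}


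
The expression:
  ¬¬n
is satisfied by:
  {n: True}


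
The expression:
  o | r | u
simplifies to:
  o | r | u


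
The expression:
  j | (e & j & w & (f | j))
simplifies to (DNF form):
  j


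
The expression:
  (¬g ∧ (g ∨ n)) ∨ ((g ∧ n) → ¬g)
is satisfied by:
  {g: False, n: False}
  {n: True, g: False}
  {g: True, n: False}


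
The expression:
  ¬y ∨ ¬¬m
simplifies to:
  m ∨ ¬y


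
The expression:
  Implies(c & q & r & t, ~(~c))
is always true.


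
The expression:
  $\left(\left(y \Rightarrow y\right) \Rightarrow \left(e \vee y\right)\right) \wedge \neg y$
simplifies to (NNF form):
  $e \wedge \neg y$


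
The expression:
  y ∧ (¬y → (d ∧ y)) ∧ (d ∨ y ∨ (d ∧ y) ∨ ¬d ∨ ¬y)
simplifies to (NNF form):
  y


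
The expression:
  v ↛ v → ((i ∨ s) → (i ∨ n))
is always true.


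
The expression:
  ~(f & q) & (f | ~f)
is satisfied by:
  {q: False, f: False}
  {f: True, q: False}
  {q: True, f: False}


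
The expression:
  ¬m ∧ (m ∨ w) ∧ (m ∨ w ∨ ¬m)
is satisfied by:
  {w: True, m: False}


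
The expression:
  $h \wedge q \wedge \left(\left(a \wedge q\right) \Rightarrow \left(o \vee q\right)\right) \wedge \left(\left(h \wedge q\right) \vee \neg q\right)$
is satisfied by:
  {h: True, q: True}


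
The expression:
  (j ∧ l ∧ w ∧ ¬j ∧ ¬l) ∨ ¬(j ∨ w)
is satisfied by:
  {w: False, j: False}


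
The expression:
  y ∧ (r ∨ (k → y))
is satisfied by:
  {y: True}


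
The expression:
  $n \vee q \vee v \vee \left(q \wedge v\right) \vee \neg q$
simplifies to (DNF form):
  $\text{True}$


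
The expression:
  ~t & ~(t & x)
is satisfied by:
  {t: False}


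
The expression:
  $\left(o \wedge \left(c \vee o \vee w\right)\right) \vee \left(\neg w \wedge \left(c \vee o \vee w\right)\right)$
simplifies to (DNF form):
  $o \vee \left(c \wedge \neg w\right)$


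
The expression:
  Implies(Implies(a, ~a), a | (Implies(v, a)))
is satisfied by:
  {a: True, v: False}
  {v: False, a: False}
  {v: True, a: True}


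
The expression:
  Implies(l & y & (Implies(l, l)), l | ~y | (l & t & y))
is always true.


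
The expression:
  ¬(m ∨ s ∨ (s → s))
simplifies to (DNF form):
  False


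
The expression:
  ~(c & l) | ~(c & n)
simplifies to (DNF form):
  ~c | ~l | ~n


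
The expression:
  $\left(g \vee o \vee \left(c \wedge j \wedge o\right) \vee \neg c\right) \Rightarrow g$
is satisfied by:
  {g: True, c: True, o: False}
  {g: True, c: False, o: False}
  {o: True, g: True, c: True}
  {o: True, g: True, c: False}
  {c: True, o: False, g: False}


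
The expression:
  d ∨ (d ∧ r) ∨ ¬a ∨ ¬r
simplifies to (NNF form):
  d ∨ ¬a ∨ ¬r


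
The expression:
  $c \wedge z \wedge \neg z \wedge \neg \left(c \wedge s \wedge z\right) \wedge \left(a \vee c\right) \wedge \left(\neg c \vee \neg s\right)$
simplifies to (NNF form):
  $\text{False}$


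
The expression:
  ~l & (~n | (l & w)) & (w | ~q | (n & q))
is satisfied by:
  {w: True, n: False, l: False, q: False}
  {w: False, n: False, l: False, q: False}
  {q: True, w: True, n: False, l: False}


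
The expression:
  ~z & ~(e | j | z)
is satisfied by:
  {e: False, z: False, j: False}


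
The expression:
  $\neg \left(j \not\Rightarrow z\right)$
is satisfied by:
  {z: True, j: False}
  {j: False, z: False}
  {j: True, z: True}


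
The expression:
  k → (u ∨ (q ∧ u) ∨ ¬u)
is always true.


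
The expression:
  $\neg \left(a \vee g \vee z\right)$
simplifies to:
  $\neg a \wedge \neg g \wedge \neg z$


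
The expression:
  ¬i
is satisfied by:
  {i: False}


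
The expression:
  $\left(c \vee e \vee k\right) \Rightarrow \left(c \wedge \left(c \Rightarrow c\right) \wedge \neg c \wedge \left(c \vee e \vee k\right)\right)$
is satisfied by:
  {e: False, k: False, c: False}


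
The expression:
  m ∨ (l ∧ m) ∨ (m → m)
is always true.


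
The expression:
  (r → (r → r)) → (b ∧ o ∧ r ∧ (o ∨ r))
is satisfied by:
  {r: True, b: True, o: True}


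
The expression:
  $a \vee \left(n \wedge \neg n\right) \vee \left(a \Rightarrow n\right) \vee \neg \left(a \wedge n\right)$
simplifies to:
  $\text{True}$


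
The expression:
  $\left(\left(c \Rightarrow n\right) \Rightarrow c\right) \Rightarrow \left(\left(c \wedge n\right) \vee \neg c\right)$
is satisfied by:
  {n: True, c: False}
  {c: False, n: False}
  {c: True, n: True}


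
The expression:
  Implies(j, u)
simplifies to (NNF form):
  u | ~j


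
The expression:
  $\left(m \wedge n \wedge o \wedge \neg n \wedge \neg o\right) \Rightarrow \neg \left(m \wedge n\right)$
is always true.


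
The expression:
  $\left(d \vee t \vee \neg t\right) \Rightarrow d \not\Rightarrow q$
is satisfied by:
  {d: True, q: False}


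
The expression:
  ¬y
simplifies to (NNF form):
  ¬y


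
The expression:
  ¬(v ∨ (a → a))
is never true.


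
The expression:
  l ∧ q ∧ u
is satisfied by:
  {u: True, q: True, l: True}


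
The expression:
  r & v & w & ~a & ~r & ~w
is never true.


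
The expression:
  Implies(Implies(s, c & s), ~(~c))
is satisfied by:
  {c: True, s: True}
  {c: True, s: False}
  {s: True, c: False}


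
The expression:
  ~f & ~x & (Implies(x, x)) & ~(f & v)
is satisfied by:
  {x: False, f: False}


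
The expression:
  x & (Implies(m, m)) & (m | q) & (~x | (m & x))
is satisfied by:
  {m: True, x: True}


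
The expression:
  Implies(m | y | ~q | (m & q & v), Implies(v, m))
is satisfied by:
  {q: True, m: True, y: False, v: False}
  {m: True, y: False, v: False, q: False}
  {q: True, m: True, y: True, v: False}
  {m: True, y: True, v: False, q: False}
  {q: True, y: False, v: False, m: False}
  {q: False, y: False, v: False, m: False}
  {q: True, y: True, v: False, m: False}
  {y: True, q: False, v: False, m: False}
  {q: True, v: True, m: True, y: False}
  {v: True, m: True, q: False, y: False}
  {q: True, v: True, m: True, y: True}
  {v: True, m: True, y: True, q: False}
  {v: True, q: True, m: False, y: False}


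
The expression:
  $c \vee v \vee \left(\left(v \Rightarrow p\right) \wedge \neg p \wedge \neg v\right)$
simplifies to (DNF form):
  $c \vee v \vee \neg p$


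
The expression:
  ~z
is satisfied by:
  {z: False}


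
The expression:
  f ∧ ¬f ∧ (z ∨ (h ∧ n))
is never true.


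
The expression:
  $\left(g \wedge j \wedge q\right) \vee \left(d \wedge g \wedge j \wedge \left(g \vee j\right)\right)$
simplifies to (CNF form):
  $g \wedge j \wedge \left(d \vee q\right)$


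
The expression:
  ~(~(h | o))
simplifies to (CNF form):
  h | o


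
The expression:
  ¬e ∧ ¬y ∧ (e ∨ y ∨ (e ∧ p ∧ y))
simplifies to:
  False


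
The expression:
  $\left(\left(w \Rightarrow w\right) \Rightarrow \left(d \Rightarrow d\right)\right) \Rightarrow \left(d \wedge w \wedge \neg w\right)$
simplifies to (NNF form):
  $\text{False}$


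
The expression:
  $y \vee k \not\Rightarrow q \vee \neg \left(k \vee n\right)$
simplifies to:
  $y \vee \left(k \wedge \neg q\right) \vee \left(\neg k \wedge \neg n\right)$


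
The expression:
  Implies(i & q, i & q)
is always true.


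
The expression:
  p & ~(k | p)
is never true.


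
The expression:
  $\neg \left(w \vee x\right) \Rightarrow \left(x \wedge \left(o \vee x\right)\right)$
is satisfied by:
  {x: True, w: True}
  {x: True, w: False}
  {w: True, x: False}


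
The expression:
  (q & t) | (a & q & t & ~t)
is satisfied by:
  {t: True, q: True}


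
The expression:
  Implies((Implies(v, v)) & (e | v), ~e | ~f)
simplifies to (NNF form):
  ~e | ~f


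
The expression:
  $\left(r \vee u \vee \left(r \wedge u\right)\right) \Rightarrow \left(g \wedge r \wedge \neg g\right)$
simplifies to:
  $\neg r \wedge \neg u$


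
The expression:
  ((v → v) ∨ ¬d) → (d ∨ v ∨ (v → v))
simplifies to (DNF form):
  True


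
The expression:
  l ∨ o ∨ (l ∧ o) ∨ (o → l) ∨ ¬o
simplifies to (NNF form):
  True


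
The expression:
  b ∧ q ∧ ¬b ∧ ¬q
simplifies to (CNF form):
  False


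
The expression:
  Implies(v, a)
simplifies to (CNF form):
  a | ~v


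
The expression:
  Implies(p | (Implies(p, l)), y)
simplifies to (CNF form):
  y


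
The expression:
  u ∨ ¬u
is always true.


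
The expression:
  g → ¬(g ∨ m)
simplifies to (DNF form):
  ¬g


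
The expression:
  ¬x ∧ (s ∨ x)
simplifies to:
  s ∧ ¬x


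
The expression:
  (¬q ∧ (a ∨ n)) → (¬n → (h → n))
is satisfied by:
  {n: True, q: True, h: False, a: False}
  {n: True, h: False, q: False, a: False}
  {q: True, n: False, h: False, a: False}
  {n: False, h: False, q: False, a: False}
  {a: True, n: True, q: True, h: False}
  {a: True, n: True, h: False, q: False}
  {a: True, q: True, n: False, h: False}
  {a: True, n: False, h: False, q: False}
  {n: True, h: True, q: True, a: False}
  {n: True, h: True, a: False, q: False}
  {h: True, q: True, a: False, n: False}
  {h: True, a: False, q: False, n: False}
  {n: True, h: True, a: True, q: True}
  {n: True, h: True, a: True, q: False}
  {h: True, a: True, q: True, n: False}


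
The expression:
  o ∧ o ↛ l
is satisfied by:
  {o: True, l: False}


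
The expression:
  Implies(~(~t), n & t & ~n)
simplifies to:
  ~t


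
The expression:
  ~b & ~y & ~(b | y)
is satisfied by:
  {y: False, b: False}


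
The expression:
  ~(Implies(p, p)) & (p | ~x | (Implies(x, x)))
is never true.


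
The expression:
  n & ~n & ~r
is never true.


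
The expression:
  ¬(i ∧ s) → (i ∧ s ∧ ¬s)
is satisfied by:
  {i: True, s: True}


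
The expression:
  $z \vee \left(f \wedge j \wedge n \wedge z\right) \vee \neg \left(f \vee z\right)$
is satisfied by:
  {z: True, f: False}
  {f: False, z: False}
  {f: True, z: True}


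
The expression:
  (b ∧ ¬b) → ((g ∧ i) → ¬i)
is always true.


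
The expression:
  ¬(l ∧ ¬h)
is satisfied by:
  {h: True, l: False}
  {l: False, h: False}
  {l: True, h: True}


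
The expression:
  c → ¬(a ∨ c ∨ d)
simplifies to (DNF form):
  ¬c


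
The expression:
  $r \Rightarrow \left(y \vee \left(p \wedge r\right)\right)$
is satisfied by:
  {y: True, p: True, r: False}
  {y: True, p: False, r: False}
  {p: True, y: False, r: False}
  {y: False, p: False, r: False}
  {r: True, y: True, p: True}
  {r: True, y: True, p: False}
  {r: True, p: True, y: False}


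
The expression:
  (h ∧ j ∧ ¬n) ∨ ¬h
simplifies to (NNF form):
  (j ∧ ¬n) ∨ ¬h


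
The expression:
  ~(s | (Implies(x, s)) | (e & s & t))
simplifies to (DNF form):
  x & ~s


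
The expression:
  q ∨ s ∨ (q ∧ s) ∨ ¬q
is always true.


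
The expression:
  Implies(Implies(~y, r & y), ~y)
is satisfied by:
  {y: False}


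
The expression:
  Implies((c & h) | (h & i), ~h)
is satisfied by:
  {i: False, h: False, c: False}
  {c: True, i: False, h: False}
  {i: True, c: False, h: False}
  {c: True, i: True, h: False}
  {h: True, c: False, i: False}


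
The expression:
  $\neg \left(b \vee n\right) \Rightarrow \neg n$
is always true.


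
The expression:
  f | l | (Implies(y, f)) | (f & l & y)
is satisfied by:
  {l: True, f: True, y: False}
  {l: True, f: False, y: False}
  {f: True, l: False, y: False}
  {l: False, f: False, y: False}
  {y: True, l: True, f: True}
  {y: True, l: True, f: False}
  {y: True, f: True, l: False}


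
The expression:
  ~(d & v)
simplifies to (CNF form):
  ~d | ~v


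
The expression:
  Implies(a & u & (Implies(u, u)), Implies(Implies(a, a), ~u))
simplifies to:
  ~a | ~u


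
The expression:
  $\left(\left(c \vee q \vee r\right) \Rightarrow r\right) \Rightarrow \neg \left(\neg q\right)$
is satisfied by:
  {q: True, c: True, r: False}
  {q: True, c: False, r: False}
  {r: True, q: True, c: True}
  {r: True, q: True, c: False}
  {c: True, r: False, q: False}


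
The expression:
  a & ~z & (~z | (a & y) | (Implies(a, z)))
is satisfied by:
  {a: True, z: False}


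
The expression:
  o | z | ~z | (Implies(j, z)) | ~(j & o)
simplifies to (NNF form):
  True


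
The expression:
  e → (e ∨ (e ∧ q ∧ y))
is always true.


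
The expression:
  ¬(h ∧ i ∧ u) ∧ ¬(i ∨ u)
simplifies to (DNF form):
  ¬i ∧ ¬u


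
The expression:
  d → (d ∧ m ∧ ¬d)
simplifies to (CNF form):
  ¬d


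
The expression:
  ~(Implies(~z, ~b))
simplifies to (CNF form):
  b & ~z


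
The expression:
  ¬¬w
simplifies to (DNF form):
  w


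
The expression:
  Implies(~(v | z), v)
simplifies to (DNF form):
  v | z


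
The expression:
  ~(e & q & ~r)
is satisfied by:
  {r: True, e: False, q: False}
  {e: False, q: False, r: False}
  {r: True, q: True, e: False}
  {q: True, e: False, r: False}
  {r: True, e: True, q: False}
  {e: True, r: False, q: False}
  {r: True, q: True, e: True}


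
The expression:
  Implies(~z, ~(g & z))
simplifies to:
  True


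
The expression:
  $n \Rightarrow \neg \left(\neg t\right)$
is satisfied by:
  {t: True, n: False}
  {n: False, t: False}
  {n: True, t: True}


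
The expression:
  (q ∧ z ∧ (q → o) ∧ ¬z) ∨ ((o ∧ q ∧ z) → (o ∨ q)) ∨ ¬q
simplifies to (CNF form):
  True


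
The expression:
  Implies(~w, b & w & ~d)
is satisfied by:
  {w: True}


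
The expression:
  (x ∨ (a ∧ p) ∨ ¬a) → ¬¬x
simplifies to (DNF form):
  x ∨ (a ∧ ¬p)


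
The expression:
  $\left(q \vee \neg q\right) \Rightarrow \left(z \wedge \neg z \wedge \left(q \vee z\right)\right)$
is never true.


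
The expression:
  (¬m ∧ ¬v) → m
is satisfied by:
  {m: True, v: True}
  {m: True, v: False}
  {v: True, m: False}


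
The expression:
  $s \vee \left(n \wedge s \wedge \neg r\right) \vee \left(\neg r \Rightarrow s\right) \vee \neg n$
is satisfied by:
  {r: True, s: True, n: False}
  {r: True, s: False, n: False}
  {s: True, r: False, n: False}
  {r: False, s: False, n: False}
  {r: True, n: True, s: True}
  {r: True, n: True, s: False}
  {n: True, s: True, r: False}


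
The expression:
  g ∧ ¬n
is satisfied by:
  {g: True, n: False}


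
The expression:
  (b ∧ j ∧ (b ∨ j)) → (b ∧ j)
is always true.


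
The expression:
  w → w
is always true.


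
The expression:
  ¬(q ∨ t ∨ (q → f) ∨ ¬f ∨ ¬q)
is never true.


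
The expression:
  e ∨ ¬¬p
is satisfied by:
  {e: True, p: True}
  {e: True, p: False}
  {p: True, e: False}


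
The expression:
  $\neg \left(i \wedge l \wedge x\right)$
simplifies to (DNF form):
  $\neg i \vee \neg l \vee \neg x$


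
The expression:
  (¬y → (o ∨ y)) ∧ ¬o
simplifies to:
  y ∧ ¬o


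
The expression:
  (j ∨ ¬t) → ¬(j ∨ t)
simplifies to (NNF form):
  ¬j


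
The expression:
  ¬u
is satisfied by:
  {u: False}


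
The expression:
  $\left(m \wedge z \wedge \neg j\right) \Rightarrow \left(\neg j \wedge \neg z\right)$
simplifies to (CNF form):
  $j \vee \neg m \vee \neg z$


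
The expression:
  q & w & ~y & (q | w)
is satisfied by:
  {w: True, q: True, y: False}


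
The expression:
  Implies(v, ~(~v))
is always true.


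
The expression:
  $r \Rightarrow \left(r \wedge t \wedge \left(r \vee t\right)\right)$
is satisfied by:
  {t: True, r: False}
  {r: False, t: False}
  {r: True, t: True}


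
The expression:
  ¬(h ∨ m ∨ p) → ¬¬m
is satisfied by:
  {p: True, m: True, h: True}
  {p: True, m: True, h: False}
  {p: True, h: True, m: False}
  {p: True, h: False, m: False}
  {m: True, h: True, p: False}
  {m: True, h: False, p: False}
  {h: True, m: False, p: False}


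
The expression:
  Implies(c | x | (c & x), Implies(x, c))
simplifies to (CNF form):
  c | ~x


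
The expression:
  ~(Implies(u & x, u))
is never true.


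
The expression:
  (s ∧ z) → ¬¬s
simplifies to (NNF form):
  True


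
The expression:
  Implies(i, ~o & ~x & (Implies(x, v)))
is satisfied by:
  {x: False, i: False, o: False}
  {o: True, x: False, i: False}
  {x: True, o: False, i: False}
  {o: True, x: True, i: False}
  {i: True, o: False, x: False}


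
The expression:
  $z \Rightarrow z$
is always true.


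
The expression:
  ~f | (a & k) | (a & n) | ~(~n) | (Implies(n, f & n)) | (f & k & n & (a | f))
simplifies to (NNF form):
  True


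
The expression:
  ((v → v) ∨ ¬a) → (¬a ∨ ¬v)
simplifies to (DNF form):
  ¬a ∨ ¬v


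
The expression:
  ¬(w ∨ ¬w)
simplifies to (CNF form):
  False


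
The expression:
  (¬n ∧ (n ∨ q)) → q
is always true.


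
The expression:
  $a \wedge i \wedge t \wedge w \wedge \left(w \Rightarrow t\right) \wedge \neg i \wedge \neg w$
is never true.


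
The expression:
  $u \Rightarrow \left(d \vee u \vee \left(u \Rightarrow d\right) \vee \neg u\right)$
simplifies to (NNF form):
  $\text{True}$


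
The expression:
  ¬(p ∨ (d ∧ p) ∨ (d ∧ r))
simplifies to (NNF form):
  ¬p ∧ (¬d ∨ ¬r)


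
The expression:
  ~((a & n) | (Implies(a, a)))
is never true.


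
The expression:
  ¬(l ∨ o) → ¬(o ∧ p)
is always true.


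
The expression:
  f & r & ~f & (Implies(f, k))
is never true.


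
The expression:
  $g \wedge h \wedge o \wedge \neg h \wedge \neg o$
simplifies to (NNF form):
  $\text{False}$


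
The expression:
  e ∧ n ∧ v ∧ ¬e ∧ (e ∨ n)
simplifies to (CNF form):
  False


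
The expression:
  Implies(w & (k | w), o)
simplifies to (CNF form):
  o | ~w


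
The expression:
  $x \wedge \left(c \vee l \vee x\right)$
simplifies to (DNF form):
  $x$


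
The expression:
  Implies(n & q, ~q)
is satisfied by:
  {q: False, n: False}
  {n: True, q: False}
  {q: True, n: False}


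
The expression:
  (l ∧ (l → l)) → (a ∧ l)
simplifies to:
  a ∨ ¬l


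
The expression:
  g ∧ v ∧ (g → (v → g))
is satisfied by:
  {g: True, v: True}


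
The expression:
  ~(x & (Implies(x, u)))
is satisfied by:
  {u: False, x: False}
  {x: True, u: False}
  {u: True, x: False}


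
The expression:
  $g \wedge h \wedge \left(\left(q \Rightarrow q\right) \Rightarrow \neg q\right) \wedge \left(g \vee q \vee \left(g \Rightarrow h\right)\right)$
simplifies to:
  $g \wedge h \wedge \neg q$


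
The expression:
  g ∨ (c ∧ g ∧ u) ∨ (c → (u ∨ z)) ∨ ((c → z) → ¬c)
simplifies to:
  True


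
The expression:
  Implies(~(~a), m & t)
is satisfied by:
  {m: True, t: True, a: False}
  {m: True, t: False, a: False}
  {t: True, m: False, a: False}
  {m: False, t: False, a: False}
  {a: True, m: True, t: True}


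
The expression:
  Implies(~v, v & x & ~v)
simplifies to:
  v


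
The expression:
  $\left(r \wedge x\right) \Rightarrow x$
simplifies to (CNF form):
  $\text{True}$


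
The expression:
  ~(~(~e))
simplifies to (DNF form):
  ~e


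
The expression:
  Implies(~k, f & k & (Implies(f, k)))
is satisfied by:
  {k: True}


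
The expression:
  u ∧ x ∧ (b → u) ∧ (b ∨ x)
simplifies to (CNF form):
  u ∧ x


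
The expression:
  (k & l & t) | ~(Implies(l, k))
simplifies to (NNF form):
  l & (t | ~k)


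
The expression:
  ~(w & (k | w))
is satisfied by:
  {w: False}


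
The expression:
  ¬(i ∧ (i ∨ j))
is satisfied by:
  {i: False}


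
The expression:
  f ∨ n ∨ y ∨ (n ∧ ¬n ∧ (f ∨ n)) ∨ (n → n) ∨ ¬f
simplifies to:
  True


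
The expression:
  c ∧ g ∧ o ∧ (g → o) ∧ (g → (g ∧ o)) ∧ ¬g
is never true.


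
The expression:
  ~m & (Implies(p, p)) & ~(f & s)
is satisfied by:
  {s: False, m: False, f: False}
  {f: True, s: False, m: False}
  {s: True, f: False, m: False}


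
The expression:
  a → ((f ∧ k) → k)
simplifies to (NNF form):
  True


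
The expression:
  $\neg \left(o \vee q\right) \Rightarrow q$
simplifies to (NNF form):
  $o \vee q$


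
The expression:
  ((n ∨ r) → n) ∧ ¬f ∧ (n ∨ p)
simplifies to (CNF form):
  ¬f ∧ (n ∨ p) ∧ (n ∨ ¬r)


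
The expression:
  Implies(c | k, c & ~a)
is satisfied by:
  {a: False, k: False, c: False}
  {c: True, a: False, k: False}
  {c: True, k: True, a: False}
  {a: True, k: False, c: False}


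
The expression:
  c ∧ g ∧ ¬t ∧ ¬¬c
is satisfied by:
  {c: True, g: True, t: False}


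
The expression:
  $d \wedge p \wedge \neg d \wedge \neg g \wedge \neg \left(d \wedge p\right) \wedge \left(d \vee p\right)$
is never true.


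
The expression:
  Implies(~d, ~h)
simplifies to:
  d | ~h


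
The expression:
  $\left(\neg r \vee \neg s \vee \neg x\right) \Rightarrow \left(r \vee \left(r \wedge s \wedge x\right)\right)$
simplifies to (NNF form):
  $r$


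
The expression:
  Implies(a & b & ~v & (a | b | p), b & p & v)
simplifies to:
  v | ~a | ~b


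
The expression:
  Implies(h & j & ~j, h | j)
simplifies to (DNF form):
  True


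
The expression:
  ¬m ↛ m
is always true.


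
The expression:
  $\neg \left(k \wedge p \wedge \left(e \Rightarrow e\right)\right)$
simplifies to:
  $\neg k \vee \neg p$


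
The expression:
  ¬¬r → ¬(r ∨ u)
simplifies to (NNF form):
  ¬r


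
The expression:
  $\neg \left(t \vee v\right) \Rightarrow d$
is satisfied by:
  {d: True, t: True, v: True}
  {d: True, t: True, v: False}
  {d: True, v: True, t: False}
  {d: True, v: False, t: False}
  {t: True, v: True, d: False}
  {t: True, v: False, d: False}
  {v: True, t: False, d: False}


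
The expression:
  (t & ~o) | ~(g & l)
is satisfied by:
  {t: True, l: False, g: False, o: False}
  {t: False, l: False, g: False, o: False}
  {o: True, t: True, l: False, g: False}
  {o: True, t: False, l: False, g: False}
  {g: True, t: True, l: False, o: False}
  {g: True, t: False, l: False, o: False}
  {g: True, o: True, t: True, l: False}
  {g: True, o: True, t: False, l: False}
  {l: True, t: True, o: False, g: False}
  {l: True, t: False, o: False, g: False}
  {o: True, l: True, t: True, g: False}
  {o: True, l: True, t: False, g: False}
  {g: True, l: True, t: True, o: False}


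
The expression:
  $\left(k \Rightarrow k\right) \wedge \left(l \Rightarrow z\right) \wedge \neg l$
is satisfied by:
  {l: False}


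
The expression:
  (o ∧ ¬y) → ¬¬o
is always true.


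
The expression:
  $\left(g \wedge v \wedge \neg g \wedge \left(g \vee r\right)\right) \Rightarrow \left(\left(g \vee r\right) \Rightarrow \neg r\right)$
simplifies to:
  $\text{True}$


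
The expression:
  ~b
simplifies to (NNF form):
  ~b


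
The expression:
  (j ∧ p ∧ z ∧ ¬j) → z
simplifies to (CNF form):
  True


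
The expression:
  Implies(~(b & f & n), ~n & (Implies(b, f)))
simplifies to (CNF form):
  (b | ~b) & (b | ~n) & (f | ~b) & (f | ~n)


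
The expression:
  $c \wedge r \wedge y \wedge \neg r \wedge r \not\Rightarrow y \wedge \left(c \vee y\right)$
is never true.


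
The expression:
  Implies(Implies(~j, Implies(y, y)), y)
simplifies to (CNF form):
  y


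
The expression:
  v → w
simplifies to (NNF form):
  w ∨ ¬v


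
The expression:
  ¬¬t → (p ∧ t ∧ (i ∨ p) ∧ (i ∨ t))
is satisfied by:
  {p: True, t: False}
  {t: False, p: False}
  {t: True, p: True}


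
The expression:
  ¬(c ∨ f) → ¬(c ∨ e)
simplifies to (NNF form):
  c ∨ f ∨ ¬e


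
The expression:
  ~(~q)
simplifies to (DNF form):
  q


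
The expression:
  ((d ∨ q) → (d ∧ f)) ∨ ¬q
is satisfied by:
  {f: True, d: True, q: False}
  {f: True, d: False, q: False}
  {d: True, f: False, q: False}
  {f: False, d: False, q: False}
  {q: True, f: True, d: True}


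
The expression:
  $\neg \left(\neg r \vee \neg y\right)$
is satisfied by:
  {r: True, y: True}


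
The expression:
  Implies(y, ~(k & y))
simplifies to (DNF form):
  ~k | ~y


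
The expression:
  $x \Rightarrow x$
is always true.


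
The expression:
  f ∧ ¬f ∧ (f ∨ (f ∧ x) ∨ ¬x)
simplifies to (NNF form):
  False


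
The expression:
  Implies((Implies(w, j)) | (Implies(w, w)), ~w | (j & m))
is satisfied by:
  {m: True, j: True, w: False}
  {m: True, j: False, w: False}
  {j: True, m: False, w: False}
  {m: False, j: False, w: False}
  {m: True, w: True, j: True}


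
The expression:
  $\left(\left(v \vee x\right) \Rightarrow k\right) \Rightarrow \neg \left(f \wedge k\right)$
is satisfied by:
  {k: False, f: False}
  {f: True, k: False}
  {k: True, f: False}


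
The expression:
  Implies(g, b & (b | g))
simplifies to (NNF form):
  b | ~g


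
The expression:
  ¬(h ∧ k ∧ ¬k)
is always true.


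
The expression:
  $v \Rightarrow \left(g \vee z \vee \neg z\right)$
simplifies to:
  $\text{True}$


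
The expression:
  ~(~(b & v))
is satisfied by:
  {b: True, v: True}


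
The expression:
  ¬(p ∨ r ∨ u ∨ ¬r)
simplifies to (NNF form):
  False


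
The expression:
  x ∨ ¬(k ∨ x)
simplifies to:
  x ∨ ¬k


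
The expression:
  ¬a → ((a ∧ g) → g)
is always true.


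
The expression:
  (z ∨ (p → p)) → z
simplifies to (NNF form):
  z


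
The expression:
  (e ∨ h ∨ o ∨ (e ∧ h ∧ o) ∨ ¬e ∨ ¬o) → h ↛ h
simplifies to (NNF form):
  False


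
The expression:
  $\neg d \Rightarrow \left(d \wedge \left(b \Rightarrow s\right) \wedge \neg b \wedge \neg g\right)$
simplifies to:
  $d$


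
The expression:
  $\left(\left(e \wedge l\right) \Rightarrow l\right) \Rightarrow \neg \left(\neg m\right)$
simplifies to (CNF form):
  $m$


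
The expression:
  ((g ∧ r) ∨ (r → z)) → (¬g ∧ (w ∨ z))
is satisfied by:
  {r: True, z: True, w: True, g: False}
  {r: True, z: True, g: False, w: False}
  {r: True, w: True, g: False, z: False}
  {r: True, g: False, w: False, z: False}
  {z: True, w: True, g: False, r: False}
  {z: True, g: False, w: False, r: False}
  {w: True, z: False, g: False, r: False}


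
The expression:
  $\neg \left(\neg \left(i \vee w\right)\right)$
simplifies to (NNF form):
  $i \vee w$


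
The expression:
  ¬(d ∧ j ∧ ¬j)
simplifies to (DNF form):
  True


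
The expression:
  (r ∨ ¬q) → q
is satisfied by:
  {q: True}


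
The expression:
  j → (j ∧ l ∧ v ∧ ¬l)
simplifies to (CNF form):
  ¬j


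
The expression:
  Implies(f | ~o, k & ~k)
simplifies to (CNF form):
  o & ~f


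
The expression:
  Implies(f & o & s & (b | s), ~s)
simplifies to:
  ~f | ~o | ~s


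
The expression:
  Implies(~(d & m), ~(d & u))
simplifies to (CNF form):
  m | ~d | ~u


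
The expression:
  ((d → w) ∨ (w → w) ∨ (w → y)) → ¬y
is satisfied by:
  {y: False}


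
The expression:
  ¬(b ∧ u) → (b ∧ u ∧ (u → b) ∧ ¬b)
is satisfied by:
  {u: True, b: True}


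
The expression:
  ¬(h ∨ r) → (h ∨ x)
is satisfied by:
  {r: True, x: True, h: True}
  {r: True, x: True, h: False}
  {r: True, h: True, x: False}
  {r: True, h: False, x: False}
  {x: True, h: True, r: False}
  {x: True, h: False, r: False}
  {h: True, x: False, r: False}


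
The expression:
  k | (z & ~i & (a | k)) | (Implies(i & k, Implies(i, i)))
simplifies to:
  True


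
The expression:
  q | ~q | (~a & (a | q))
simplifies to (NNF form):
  True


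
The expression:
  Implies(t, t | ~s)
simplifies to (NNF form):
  True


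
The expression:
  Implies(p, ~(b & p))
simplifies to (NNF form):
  ~b | ~p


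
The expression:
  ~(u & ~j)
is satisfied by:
  {j: True, u: False}
  {u: False, j: False}
  {u: True, j: True}


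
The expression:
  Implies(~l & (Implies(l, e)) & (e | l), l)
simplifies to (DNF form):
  l | ~e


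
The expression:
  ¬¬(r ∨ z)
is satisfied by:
  {r: True, z: True}
  {r: True, z: False}
  {z: True, r: False}


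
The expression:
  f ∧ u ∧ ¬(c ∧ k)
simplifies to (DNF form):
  (f ∧ u ∧ ¬c) ∨ (f ∧ u ∧ ¬k)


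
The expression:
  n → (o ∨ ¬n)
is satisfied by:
  {o: True, n: False}
  {n: False, o: False}
  {n: True, o: True}


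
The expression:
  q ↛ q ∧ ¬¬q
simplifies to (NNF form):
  False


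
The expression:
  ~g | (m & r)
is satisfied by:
  {m: True, r: True, g: False}
  {m: True, r: False, g: False}
  {r: True, m: False, g: False}
  {m: False, r: False, g: False}
  {m: True, g: True, r: True}


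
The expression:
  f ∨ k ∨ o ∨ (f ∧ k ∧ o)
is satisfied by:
  {k: True, o: True, f: True}
  {k: True, o: True, f: False}
  {k: True, f: True, o: False}
  {k: True, f: False, o: False}
  {o: True, f: True, k: False}
  {o: True, f: False, k: False}
  {f: True, o: False, k: False}


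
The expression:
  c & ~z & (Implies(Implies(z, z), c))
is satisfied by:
  {c: True, z: False}


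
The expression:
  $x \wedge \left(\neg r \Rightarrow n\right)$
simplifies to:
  $x \wedge \left(n \vee r\right)$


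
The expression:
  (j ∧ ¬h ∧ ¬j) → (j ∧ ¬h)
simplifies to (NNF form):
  True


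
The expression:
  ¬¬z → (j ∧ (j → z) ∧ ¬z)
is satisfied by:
  {z: False}


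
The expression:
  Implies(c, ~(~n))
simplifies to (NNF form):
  n | ~c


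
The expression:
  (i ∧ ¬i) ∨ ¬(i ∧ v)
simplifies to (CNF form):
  ¬i ∨ ¬v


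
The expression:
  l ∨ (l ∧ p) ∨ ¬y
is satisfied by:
  {l: True, y: False}
  {y: False, l: False}
  {y: True, l: True}


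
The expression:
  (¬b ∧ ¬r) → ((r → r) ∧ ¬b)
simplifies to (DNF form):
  True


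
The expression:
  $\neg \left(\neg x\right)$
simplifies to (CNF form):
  $x$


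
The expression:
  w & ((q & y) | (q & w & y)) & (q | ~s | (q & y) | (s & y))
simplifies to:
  q & w & y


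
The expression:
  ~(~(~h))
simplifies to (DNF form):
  ~h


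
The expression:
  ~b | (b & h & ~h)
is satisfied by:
  {b: False}


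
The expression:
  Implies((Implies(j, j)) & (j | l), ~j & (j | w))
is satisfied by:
  {w: True, l: False, j: False}
  {l: False, j: False, w: False}
  {w: True, l: True, j: False}


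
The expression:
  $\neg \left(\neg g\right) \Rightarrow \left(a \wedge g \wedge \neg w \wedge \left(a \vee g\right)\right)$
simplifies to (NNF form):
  $\left(a \wedge \neg w\right) \vee \neg g$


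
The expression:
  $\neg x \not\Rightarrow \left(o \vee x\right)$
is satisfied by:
  {x: False, o: False}


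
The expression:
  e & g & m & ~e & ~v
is never true.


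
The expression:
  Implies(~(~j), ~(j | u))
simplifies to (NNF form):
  ~j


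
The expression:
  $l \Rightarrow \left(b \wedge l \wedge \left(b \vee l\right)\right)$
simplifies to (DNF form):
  $b \vee \neg l$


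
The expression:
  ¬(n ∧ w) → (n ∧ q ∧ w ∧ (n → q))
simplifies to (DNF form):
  n ∧ w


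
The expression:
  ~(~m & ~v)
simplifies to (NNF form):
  m | v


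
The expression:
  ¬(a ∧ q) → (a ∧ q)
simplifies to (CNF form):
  a ∧ q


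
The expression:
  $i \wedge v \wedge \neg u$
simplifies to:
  $i \wedge v \wedge \neg u$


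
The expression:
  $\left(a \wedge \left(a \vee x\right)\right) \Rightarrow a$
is always true.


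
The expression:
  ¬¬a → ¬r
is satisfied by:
  {a: False, r: False}
  {r: True, a: False}
  {a: True, r: False}


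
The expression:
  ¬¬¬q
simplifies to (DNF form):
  ¬q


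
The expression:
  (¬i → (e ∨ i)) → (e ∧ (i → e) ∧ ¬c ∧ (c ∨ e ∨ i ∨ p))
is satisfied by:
  {i: False, c: False, e: False}
  {e: True, i: False, c: False}
  {c: True, i: False, e: False}
  {e: True, i: True, c: False}


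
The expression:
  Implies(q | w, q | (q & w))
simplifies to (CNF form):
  q | ~w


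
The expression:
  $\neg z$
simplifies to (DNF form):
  $\neg z$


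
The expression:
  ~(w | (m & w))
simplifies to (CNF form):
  ~w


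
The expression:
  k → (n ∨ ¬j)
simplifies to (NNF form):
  n ∨ ¬j ∨ ¬k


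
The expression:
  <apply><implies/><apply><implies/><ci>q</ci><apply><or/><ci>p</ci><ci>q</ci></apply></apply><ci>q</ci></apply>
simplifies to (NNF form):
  <ci>q</ci>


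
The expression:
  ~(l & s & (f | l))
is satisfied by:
  {l: False, s: False}
  {s: True, l: False}
  {l: True, s: False}


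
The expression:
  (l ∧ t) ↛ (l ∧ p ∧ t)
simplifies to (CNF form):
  l ∧ t ∧ ¬p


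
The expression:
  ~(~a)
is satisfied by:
  {a: True}


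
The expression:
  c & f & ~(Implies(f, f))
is never true.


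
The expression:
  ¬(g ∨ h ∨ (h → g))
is never true.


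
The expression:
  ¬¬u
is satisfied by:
  {u: True}


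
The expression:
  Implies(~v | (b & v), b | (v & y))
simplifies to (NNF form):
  b | v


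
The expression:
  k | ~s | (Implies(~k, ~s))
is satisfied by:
  {k: True, s: False}
  {s: False, k: False}
  {s: True, k: True}


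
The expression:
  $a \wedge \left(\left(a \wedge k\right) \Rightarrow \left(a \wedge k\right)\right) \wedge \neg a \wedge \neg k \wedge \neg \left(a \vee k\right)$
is never true.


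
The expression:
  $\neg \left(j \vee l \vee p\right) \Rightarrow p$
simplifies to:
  $j \vee l \vee p$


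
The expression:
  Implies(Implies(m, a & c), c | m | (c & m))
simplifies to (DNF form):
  c | m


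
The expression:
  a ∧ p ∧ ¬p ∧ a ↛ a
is never true.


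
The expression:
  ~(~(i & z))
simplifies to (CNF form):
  i & z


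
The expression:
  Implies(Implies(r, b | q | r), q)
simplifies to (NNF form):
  q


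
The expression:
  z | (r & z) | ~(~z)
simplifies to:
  z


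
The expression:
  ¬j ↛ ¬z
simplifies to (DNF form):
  z ∧ ¬j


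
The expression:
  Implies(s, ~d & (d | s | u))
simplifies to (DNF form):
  ~d | ~s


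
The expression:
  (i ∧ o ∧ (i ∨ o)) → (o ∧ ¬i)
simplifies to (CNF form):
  ¬i ∨ ¬o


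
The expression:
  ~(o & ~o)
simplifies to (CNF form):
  True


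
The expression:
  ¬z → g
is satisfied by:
  {z: True, g: True}
  {z: True, g: False}
  {g: True, z: False}


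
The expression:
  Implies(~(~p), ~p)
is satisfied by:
  {p: False}


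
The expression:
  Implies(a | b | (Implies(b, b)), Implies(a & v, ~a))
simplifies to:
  ~a | ~v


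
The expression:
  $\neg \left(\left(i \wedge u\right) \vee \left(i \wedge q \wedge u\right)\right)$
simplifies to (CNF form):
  $\neg i \vee \neg u$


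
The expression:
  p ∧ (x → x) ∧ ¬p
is never true.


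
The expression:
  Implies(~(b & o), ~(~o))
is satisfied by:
  {o: True}


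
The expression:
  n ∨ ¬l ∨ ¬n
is always true.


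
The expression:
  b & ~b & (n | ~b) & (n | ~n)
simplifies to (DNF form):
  False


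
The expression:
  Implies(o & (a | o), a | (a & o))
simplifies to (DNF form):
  a | ~o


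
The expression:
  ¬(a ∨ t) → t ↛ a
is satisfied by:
  {a: True, t: True}
  {a: True, t: False}
  {t: True, a: False}


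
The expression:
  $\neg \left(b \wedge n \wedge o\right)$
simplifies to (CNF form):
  $\neg b \vee \neg n \vee \neg o$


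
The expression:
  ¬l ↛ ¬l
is never true.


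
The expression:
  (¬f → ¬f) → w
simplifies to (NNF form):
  w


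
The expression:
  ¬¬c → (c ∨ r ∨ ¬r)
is always true.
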